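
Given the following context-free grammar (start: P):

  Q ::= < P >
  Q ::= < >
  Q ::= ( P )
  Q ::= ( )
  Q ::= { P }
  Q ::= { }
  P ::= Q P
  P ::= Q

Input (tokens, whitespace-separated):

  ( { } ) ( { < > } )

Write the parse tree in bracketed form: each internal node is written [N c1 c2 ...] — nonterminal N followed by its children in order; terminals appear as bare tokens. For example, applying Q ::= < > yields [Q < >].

P
Q P
( P ) P
( Q ) P
( { } ) P
( { } ) Q
( { } ) ( P )
( { } ) ( Q )
( { } ) ( { P } )
( { } ) ( { Q } )
( { } ) ( { < > } )

[P [Q ( [P [Q { }]] )] [P [Q ( [P [Q { [P [Q < >]] }]] )]]]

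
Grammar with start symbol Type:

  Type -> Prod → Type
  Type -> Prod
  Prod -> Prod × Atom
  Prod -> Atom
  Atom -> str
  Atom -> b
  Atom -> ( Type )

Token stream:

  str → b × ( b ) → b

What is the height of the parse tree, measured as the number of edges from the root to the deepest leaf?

[Type [Prod [Atom str]] → [Type [Prod [Prod [Atom b]] × [Atom ( [Type [Prod [Atom b]]] )]] → [Type [Prod [Atom b]]]]]

7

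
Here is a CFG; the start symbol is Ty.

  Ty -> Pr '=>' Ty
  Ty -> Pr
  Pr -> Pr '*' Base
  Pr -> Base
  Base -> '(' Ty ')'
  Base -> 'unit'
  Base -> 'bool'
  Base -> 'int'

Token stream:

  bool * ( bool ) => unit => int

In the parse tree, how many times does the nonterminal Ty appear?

4

[Ty [Pr [Pr [Base bool]] * [Base ( [Ty [Pr [Base bool]]] )]] => [Ty [Pr [Base unit]] => [Ty [Pr [Base int]]]]]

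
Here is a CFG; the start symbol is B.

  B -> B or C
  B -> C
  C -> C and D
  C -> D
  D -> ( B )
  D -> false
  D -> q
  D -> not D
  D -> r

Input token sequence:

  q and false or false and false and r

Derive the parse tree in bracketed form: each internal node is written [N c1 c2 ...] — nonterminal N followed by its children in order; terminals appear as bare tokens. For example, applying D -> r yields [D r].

[B [B [C [C [D q]] and [D false]]] or [C [C [C [D false]] and [D false]] and [D r]]]

B
B or C
C or C
C and D or C
D and D or C
q and D or C
q and false or C
q and false or C and D
q and false or C and D and D
q and false or D and D and D
q and false or false and D and D
q and false or false and false and D
q and false or false and false and r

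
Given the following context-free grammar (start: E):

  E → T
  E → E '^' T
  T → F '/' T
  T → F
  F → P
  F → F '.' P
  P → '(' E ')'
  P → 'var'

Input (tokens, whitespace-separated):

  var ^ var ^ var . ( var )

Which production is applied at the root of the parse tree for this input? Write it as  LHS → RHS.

E → E '^' T

[E [E [E [T [F [P var]]]] ^ [T [F [P var]]]] ^ [T [F [F [P var]] . [P ( [E [T [F [P var]]]] )]]]]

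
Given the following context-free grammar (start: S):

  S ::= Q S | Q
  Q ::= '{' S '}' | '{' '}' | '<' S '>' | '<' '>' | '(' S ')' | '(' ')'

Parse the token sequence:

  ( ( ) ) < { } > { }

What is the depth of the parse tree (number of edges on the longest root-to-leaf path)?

5

[S [Q ( [S [Q ( )]] )] [S [Q < [S [Q { }]] >] [S [Q { }]]]]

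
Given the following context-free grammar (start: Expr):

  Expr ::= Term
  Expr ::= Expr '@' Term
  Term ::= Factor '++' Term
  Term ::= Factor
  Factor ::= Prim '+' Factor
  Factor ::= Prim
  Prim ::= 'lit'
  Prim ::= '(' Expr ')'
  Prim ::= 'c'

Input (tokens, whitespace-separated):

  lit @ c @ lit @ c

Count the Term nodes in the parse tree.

4

[Expr [Expr [Expr [Expr [Term [Factor [Prim lit]]]] @ [Term [Factor [Prim c]]]] @ [Term [Factor [Prim lit]]]] @ [Term [Factor [Prim c]]]]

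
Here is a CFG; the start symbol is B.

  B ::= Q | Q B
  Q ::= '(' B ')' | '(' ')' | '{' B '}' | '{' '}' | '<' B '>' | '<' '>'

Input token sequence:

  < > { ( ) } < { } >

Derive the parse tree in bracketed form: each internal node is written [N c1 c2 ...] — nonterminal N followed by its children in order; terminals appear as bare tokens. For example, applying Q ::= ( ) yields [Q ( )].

[B [Q < >] [B [Q { [B [Q ( )]] }] [B [Q < [B [Q { }]] >]]]]

B
Q B
< > B
< > Q B
< > { B } B
< > { Q } B
< > { ( ) } B
< > { ( ) } Q
< > { ( ) } < B >
< > { ( ) } < Q >
< > { ( ) } < { } >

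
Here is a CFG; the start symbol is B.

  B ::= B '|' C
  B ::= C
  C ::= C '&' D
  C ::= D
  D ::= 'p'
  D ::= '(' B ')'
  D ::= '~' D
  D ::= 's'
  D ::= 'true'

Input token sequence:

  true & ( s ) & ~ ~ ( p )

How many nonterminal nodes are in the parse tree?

[B [C [C [C [D true]] & [D ( [B [C [D s]]] )]] & [D ~ [D ~ [D ( [B [C [D p]]] )]]]]]

15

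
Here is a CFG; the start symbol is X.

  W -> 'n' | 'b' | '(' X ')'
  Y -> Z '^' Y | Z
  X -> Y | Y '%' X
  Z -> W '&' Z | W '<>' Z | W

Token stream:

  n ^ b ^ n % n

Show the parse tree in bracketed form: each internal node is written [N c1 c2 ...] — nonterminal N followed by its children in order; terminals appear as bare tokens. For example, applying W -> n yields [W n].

[X [Y [Z [W n]] ^ [Y [Z [W b]] ^ [Y [Z [W n]]]]] % [X [Y [Z [W n]]]]]

X
Y % X
Z ^ Y % X
W ^ Y % X
n ^ Y % X
n ^ Z ^ Y % X
n ^ W ^ Y % X
n ^ b ^ Y % X
n ^ b ^ Z % X
n ^ b ^ W % X
n ^ b ^ n % X
n ^ b ^ n % Y
n ^ b ^ n % Z
n ^ b ^ n % W
n ^ b ^ n % n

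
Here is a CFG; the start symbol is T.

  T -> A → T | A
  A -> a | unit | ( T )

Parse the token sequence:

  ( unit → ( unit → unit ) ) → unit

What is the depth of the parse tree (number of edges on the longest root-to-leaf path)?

[T [A ( [T [A unit] → [T [A ( [T [A unit] → [T [A unit]]] )]]] )] → [T [A unit]]]

8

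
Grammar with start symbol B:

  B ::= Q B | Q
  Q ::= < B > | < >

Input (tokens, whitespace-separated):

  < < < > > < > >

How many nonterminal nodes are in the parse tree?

8

[B [Q < [B [Q < [B [Q < >]] >] [B [Q < >]]] >]]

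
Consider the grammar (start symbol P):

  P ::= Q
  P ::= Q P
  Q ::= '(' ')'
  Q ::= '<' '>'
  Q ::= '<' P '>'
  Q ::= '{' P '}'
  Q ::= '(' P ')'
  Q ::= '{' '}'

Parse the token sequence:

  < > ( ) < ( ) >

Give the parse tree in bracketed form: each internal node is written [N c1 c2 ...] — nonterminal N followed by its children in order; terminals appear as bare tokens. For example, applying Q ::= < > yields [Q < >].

P
Q P
< > P
< > Q P
< > ( ) P
< > ( ) Q
< > ( ) < P >
< > ( ) < Q >
< > ( ) < ( ) >

[P [Q < >] [P [Q ( )] [P [Q < [P [Q ( )]] >]]]]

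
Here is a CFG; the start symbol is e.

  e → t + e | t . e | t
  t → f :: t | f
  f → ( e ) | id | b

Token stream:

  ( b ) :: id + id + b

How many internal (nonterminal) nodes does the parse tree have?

[e [t [f ( [e [t [f b]]] )] :: [t [f id]]] + [e [t [f id]] + [e [t [f b]]]]]

14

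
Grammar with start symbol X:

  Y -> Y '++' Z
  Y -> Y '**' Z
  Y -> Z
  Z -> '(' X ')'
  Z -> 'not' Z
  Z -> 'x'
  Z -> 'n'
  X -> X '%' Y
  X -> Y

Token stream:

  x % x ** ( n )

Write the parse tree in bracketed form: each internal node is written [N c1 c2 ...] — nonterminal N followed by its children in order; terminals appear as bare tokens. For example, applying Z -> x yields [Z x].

X
X % Y
Y % Y
Z % Y
x % Y
x % Y ** Z
x % Z ** Z
x % x ** Z
x % x ** ( X )
x % x ** ( Y )
x % x ** ( Z )
x % x ** ( n )

[X [X [Y [Z x]]] % [Y [Y [Z x]] ** [Z ( [X [Y [Z n]]] )]]]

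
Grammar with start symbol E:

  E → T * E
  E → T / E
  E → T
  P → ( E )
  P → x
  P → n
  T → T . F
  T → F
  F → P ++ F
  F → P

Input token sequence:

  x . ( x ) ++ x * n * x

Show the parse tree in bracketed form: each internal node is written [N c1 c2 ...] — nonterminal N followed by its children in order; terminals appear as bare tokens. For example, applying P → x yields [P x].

[E [T [T [F [P x]]] . [F [P ( [E [T [F [P x]]]] )] ++ [F [P x]]]] * [E [T [F [P n]]] * [E [T [F [P x]]]]]]

E
T * E
T . F * E
F . F * E
P . F * E
x . F * E
x . P ++ F * E
x . ( E ) ++ F * E
x . ( T ) ++ F * E
x . ( F ) ++ F * E
x . ( P ) ++ F * E
x . ( x ) ++ F * E
x . ( x ) ++ P * E
x . ( x ) ++ x * E
x . ( x ) ++ x * T * E
x . ( x ) ++ x * F * E
x . ( x ) ++ x * P * E
x . ( x ) ++ x * n * E
x . ( x ) ++ x * n * T
x . ( x ) ++ x * n * F
x . ( x ) ++ x * n * P
x . ( x ) ++ x * n * x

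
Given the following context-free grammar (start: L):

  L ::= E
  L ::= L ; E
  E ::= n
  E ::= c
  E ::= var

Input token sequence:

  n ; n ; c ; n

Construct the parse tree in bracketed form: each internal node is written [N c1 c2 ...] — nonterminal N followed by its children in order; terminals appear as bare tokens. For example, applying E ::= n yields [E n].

L
L ; E
L ; E ; E
L ; E ; E ; E
E ; E ; E ; E
n ; E ; E ; E
n ; n ; E ; E
n ; n ; c ; E
n ; n ; c ; n

[L [L [L [L [E n]] ; [E n]] ; [E c]] ; [E n]]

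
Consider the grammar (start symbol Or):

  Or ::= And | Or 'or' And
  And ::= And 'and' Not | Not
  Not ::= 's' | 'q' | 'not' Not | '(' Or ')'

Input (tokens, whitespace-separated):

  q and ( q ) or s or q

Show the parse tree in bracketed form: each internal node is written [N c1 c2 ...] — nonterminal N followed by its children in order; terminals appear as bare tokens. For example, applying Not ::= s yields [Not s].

[Or [Or [Or [And [And [Not q]] and [Not ( [Or [And [Not q]]] )]]] or [And [Not s]]] or [And [Not q]]]

Or
Or or And
Or or And or And
And or And or And
And and Not or And or And
Not and Not or And or And
q and Not or And or And
q and ( Or ) or And or And
q and ( And ) or And or And
q and ( Not ) or And or And
q and ( q ) or And or And
q and ( q ) or Not or And
q and ( q ) or s or And
q and ( q ) or s or Not
q and ( q ) or s or q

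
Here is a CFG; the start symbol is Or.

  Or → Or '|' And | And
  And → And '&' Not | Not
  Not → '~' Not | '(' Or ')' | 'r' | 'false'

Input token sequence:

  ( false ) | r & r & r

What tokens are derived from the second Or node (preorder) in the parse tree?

( false )

[Or [Or [And [Not ( [Or [And [Not false]]] )]]] | [And [And [And [Not r]] & [Not r]] & [Not r]]]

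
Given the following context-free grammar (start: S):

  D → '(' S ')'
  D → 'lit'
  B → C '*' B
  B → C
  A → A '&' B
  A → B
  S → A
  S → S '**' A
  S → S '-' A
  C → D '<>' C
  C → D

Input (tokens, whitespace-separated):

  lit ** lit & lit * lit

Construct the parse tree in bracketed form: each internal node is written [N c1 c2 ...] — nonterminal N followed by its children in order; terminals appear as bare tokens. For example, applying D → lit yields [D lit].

S
S ** A
A ** A
B ** A
C ** A
D ** A
lit ** A
lit ** A & B
lit ** B & B
lit ** C & B
lit ** D & B
lit ** lit & B
lit ** lit & C * B
lit ** lit & D * B
lit ** lit & lit * B
lit ** lit & lit * C
lit ** lit & lit * D
lit ** lit & lit * lit

[S [S [A [B [C [D lit]]]]] ** [A [A [B [C [D lit]]]] & [B [C [D lit]] * [B [C [D lit]]]]]]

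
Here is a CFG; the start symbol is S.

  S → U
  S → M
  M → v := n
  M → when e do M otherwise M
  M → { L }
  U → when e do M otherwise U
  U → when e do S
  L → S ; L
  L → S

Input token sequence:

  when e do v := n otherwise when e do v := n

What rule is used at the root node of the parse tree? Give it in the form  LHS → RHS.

[S [U when e do [M v := n] otherwise [U when e do [S [M v := n]]]]]

S → U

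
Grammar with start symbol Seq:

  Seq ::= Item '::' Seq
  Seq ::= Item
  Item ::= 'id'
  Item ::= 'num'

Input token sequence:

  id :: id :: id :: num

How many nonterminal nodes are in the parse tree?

8

[Seq [Item id] :: [Seq [Item id] :: [Seq [Item id] :: [Seq [Item num]]]]]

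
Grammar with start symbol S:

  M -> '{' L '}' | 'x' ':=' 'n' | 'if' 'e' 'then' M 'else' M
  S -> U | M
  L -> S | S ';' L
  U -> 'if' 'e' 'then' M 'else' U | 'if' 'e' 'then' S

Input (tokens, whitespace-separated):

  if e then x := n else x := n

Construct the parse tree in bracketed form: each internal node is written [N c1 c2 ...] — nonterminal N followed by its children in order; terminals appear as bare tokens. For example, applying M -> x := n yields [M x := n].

S
M
if e then M else M
if e then x := n else M
if e then x := n else x := n

[S [M if e then [M x := n] else [M x := n]]]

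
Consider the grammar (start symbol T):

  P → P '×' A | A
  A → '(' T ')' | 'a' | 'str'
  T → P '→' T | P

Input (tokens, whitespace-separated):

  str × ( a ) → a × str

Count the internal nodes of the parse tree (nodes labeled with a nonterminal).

13

[T [P [P [A str]] × [A ( [T [P [A a]]] )]] → [T [P [P [A a]] × [A str]]]]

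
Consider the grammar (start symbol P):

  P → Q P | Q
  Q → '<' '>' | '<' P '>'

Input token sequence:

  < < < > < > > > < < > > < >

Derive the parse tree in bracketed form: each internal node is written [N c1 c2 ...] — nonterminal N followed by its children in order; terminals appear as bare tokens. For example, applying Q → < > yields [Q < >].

P
Q P
< P > P
< Q > P
< < P > > P
< < Q P > > P
< < < > P > > P
< < < > Q > > P
< < < > < > > > P
< < < > < > > > Q P
< < < > < > > > < P > P
< < < > < > > > < Q > P
< < < > < > > > < < > > P
< < < > < > > > < < > > Q
< < < > < > > > < < > > < >

[P [Q < [P [Q < [P [Q < >] [P [Q < >]]] >]] >] [P [Q < [P [Q < >]] >] [P [Q < >]]]]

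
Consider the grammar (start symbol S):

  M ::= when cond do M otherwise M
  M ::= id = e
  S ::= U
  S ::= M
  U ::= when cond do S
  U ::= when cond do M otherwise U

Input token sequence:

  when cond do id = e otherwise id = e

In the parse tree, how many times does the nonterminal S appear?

[S [M when cond do [M id = e] otherwise [M id = e]]]

1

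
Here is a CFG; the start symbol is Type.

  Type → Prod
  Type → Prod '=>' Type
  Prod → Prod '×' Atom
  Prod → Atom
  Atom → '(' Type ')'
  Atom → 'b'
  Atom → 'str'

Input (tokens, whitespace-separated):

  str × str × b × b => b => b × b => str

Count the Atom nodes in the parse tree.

8

[Type [Prod [Prod [Prod [Prod [Atom str]] × [Atom str]] × [Atom b]] × [Atom b]] => [Type [Prod [Atom b]] => [Type [Prod [Prod [Atom b]] × [Atom b]] => [Type [Prod [Atom str]]]]]]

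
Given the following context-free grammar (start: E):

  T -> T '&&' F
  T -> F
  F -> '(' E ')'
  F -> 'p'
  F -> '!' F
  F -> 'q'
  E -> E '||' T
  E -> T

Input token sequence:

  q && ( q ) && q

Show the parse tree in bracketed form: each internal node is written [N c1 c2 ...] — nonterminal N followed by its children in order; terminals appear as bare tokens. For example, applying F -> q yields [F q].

[E [T [T [T [F q]] && [F ( [E [T [F q]]] )]] && [F q]]]

E
T
T && F
T && F && F
F && F && F
q && F && F
q && ( E ) && F
q && ( T ) && F
q && ( F ) && F
q && ( q ) && F
q && ( q ) && q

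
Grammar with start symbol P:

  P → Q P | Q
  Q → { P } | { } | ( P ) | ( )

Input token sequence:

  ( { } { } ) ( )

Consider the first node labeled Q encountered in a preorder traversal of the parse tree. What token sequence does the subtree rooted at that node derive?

[P [Q ( [P [Q { }] [P [Q { }]]] )] [P [Q ( )]]]

( { } { } )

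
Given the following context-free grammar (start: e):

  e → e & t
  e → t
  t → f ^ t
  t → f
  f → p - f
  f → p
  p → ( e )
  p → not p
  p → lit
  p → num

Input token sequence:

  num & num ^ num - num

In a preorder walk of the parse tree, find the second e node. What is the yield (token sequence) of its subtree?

num

[e [e [t [f [p num]]]] & [t [f [p num]] ^ [t [f [p num] - [f [p num]]]]]]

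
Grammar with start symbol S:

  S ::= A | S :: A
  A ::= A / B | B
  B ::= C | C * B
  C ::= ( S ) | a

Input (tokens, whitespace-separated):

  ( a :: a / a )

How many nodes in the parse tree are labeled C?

[S [A [B [C ( [S [S [A [B [C a]]]] :: [A [A [B [C a]]] / [B [C a]]]] )]]]]

4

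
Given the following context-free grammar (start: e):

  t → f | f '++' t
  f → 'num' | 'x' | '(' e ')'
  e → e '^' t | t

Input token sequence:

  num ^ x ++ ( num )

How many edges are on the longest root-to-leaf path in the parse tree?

7

[e [e [t [f num]]] ^ [t [f x] ++ [t [f ( [e [t [f num]]] )]]]]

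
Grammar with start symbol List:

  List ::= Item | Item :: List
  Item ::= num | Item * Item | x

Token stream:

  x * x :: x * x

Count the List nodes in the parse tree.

[List [Item [Item x] * [Item x]] :: [List [Item [Item x] * [Item x]]]]

2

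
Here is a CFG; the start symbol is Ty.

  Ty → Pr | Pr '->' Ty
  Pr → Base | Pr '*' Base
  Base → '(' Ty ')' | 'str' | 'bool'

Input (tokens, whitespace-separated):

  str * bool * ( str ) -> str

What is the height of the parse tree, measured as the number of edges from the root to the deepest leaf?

6

[Ty [Pr [Pr [Pr [Base str]] * [Base bool]] * [Base ( [Ty [Pr [Base str]]] )]] -> [Ty [Pr [Base str]]]]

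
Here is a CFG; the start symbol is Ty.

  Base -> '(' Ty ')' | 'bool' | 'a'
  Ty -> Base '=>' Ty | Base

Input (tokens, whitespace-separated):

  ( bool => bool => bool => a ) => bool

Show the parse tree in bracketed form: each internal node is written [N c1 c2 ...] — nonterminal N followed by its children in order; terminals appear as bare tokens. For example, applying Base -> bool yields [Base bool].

Ty
Base => Ty
( Ty ) => Ty
( Base => Ty ) => Ty
( bool => Ty ) => Ty
( bool => Base => Ty ) => Ty
( bool => bool => Ty ) => Ty
( bool => bool => Base => Ty ) => Ty
( bool => bool => bool => Ty ) => Ty
( bool => bool => bool => Base ) => Ty
( bool => bool => bool => a ) => Ty
( bool => bool => bool => a ) => Base
( bool => bool => bool => a ) => bool

[Ty [Base ( [Ty [Base bool] => [Ty [Base bool] => [Ty [Base bool] => [Ty [Base a]]]]] )] => [Ty [Base bool]]]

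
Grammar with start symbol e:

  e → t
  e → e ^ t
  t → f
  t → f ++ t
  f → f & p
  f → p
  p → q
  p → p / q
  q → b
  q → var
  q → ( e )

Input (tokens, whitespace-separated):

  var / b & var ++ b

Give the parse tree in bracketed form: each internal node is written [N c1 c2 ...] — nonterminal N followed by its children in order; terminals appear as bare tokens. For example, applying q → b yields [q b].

[e [t [f [f [p [p [q var]] / [q b]]] & [p [q var]]] ++ [t [f [p [q b]]]]]]

e
t
f ++ t
f & p ++ t
p & p ++ t
p / q & p ++ t
q / q & p ++ t
var / q & p ++ t
var / b & p ++ t
var / b & q ++ t
var / b & var ++ t
var / b & var ++ f
var / b & var ++ p
var / b & var ++ q
var / b & var ++ b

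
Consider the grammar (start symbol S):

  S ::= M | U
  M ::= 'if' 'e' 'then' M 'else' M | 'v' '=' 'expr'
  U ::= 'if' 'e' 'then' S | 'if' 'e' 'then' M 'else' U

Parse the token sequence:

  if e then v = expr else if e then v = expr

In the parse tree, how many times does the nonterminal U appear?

2

[S [U if e then [M v = expr] else [U if e then [S [M v = expr]]]]]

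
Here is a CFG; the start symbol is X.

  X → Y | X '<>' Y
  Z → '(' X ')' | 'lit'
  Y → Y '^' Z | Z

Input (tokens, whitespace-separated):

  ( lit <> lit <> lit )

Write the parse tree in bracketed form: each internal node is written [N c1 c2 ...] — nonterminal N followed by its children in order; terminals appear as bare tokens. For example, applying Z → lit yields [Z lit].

X
Y
Z
( X )
( X <> Y )
( X <> Y <> Y )
( Y <> Y <> Y )
( Z <> Y <> Y )
( lit <> Y <> Y )
( lit <> Z <> Y )
( lit <> lit <> Y )
( lit <> lit <> Z )
( lit <> lit <> lit )

[X [Y [Z ( [X [X [X [Y [Z lit]]] <> [Y [Z lit]]] <> [Y [Z lit]]] )]]]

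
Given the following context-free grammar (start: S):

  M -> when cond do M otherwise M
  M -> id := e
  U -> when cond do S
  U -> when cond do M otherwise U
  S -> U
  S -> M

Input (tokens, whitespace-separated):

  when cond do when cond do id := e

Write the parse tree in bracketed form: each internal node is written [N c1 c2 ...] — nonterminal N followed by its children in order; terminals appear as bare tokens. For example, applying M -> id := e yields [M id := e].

S
U
when cond do S
when cond do U
when cond do when cond do S
when cond do when cond do M
when cond do when cond do id := e

[S [U when cond do [S [U when cond do [S [M id := e]]]]]]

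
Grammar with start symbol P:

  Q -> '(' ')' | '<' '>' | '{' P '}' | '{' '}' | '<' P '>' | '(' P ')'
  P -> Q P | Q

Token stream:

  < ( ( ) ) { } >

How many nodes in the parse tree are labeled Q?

[P [Q < [P [Q ( [P [Q ( )]] )] [P [Q { }]]] >]]

4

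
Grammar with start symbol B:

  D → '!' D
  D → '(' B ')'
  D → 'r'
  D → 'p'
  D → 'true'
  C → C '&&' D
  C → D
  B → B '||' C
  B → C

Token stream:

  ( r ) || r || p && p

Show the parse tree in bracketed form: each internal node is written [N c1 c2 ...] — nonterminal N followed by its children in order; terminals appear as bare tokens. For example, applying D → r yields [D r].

B
B || C
B || C || C
C || C || C
D || C || C
( B ) || C || C
( C ) || C || C
( D ) || C || C
( r ) || C || C
( r ) || D || C
( r ) || r || C
( r ) || r || C && D
( r ) || r || D && D
( r ) || r || p && D
( r ) || r || p && p

[B [B [B [C [D ( [B [C [D r]]] )]]] || [C [D r]]] || [C [C [D p]] && [D p]]]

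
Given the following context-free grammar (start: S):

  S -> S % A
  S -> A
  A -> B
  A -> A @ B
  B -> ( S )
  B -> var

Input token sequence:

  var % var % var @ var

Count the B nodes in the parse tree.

[S [S [S [A [B var]]] % [A [B var]]] % [A [A [B var]] @ [B var]]]

4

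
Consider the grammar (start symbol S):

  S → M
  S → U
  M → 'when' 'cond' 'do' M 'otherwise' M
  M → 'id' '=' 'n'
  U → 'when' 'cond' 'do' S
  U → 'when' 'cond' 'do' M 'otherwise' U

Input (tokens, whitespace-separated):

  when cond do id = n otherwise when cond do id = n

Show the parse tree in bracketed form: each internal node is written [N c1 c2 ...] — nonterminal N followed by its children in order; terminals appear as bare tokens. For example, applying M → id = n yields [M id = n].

S
U
when cond do M otherwise U
when cond do id = n otherwise U
when cond do id = n otherwise when cond do S
when cond do id = n otherwise when cond do M
when cond do id = n otherwise when cond do id = n

[S [U when cond do [M id = n] otherwise [U when cond do [S [M id = n]]]]]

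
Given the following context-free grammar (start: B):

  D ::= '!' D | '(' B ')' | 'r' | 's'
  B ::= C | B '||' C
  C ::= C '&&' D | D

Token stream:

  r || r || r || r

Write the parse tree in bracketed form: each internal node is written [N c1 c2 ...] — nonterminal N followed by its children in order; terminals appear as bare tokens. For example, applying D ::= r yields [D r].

[B [B [B [B [C [D r]]] || [C [D r]]] || [C [D r]]] || [C [D r]]]

B
B || C
B || C || C
B || C || C || C
C || C || C || C
D || C || C || C
r || C || C || C
r || D || C || C
r || r || C || C
r || r || D || C
r || r || r || C
r || r || r || D
r || r || r || r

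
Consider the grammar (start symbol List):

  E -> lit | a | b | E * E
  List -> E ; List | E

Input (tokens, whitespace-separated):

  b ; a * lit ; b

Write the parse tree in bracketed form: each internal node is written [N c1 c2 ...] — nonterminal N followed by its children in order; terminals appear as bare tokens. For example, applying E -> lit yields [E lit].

List
E ; List
b ; List
b ; E ; List
b ; E * E ; List
b ; a * E ; List
b ; a * lit ; List
b ; a * lit ; E
b ; a * lit ; b

[List [E b] ; [List [E [E a] * [E lit]] ; [List [E b]]]]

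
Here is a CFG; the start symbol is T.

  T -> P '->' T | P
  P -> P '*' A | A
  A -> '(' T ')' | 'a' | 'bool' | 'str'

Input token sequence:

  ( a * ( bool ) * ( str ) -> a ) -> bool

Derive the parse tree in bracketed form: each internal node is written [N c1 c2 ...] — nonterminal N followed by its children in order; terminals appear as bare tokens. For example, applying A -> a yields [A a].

[T [P [A ( [T [P [P [P [A a]] * [A ( [T [P [A bool]]] )]] * [A ( [T [P [A str]]] )]] -> [T [P [A a]]]] )]] -> [T [P [A bool]]]]

T
P -> T
A -> T
( T ) -> T
( P -> T ) -> T
( P * A -> T ) -> T
( P * A * A -> T ) -> T
( A * A * A -> T ) -> T
( a * A * A -> T ) -> T
( a * ( T ) * A -> T ) -> T
( a * ( P ) * A -> T ) -> T
( a * ( A ) * A -> T ) -> T
( a * ( bool ) * A -> T ) -> T
( a * ( bool ) * ( T ) -> T ) -> T
( a * ( bool ) * ( P ) -> T ) -> T
( a * ( bool ) * ( A ) -> T ) -> T
( a * ( bool ) * ( str ) -> T ) -> T
( a * ( bool ) * ( str ) -> P ) -> T
( a * ( bool ) * ( str ) -> A ) -> T
( a * ( bool ) * ( str ) -> a ) -> T
( a * ( bool ) * ( str ) -> a ) -> P
( a * ( bool ) * ( str ) -> a ) -> A
( a * ( bool ) * ( str ) -> a ) -> bool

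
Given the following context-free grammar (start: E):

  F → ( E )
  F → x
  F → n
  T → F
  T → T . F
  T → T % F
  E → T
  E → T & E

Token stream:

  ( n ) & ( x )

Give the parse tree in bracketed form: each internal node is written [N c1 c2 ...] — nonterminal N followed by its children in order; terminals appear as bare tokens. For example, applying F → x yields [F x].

E
T & E
F & E
( E ) & E
( T ) & E
( F ) & E
( n ) & E
( n ) & T
( n ) & F
( n ) & ( E )
( n ) & ( T )
( n ) & ( F )
( n ) & ( x )

[E [T [F ( [E [T [F n]]] )]] & [E [T [F ( [E [T [F x]]] )]]]]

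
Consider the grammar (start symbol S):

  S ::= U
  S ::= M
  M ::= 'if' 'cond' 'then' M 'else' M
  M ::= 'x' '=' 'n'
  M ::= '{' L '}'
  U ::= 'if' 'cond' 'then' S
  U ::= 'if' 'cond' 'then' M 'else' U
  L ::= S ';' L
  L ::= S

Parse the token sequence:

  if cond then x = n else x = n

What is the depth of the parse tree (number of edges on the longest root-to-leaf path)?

3

[S [M if cond then [M x = n] else [M x = n]]]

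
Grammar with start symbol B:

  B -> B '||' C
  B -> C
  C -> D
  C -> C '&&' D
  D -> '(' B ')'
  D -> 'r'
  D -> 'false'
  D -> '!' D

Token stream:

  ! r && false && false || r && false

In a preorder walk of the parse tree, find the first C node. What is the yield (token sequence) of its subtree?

! r && false && false

[B [B [C [C [C [D ! [D r]]] && [D false]] && [D false]]] || [C [C [D r]] && [D false]]]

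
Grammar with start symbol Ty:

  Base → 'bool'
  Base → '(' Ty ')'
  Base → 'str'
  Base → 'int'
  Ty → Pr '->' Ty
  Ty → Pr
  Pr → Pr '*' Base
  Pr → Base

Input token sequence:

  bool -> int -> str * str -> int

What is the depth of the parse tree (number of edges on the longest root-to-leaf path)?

[Ty [Pr [Base bool]] -> [Ty [Pr [Base int]] -> [Ty [Pr [Pr [Base str]] * [Base str]] -> [Ty [Pr [Base int]]]]]]

6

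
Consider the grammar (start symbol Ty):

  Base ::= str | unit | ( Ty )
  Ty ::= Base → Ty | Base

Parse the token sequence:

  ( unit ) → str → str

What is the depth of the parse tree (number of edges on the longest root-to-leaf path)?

4

[Ty [Base ( [Ty [Base unit]] )] → [Ty [Base str] → [Ty [Base str]]]]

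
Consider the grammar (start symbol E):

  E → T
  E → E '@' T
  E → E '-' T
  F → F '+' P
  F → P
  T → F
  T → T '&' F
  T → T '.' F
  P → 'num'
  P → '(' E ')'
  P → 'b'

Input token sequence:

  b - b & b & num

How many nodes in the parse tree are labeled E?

[E [E [T [F [P b]]]] - [T [T [T [F [P b]]] & [F [P b]]] & [F [P num]]]]

2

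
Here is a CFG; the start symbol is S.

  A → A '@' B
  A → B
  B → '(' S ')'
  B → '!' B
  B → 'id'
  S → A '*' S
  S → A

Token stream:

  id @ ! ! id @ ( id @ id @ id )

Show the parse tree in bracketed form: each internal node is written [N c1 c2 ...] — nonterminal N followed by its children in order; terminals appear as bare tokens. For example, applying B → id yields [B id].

S
A
A @ B
A @ B @ B
B @ B @ B
id @ B @ B
id @ ! B @ B
id @ ! ! B @ B
id @ ! ! id @ B
id @ ! ! id @ ( S )
id @ ! ! id @ ( A )
id @ ! ! id @ ( A @ B )
id @ ! ! id @ ( A @ B @ B )
id @ ! ! id @ ( B @ B @ B )
id @ ! ! id @ ( id @ B @ B )
id @ ! ! id @ ( id @ id @ B )
id @ ! ! id @ ( id @ id @ id )

[S [A [A [A [B id]] @ [B ! [B ! [B id]]]] @ [B ( [S [A [A [A [B id]] @ [B id]] @ [B id]]] )]]]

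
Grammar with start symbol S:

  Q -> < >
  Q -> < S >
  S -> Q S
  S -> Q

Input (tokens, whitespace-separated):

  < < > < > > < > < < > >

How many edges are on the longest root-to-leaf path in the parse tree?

6

[S [Q < [S [Q < >] [S [Q < >]]] >] [S [Q < >] [S [Q < [S [Q < >]] >]]]]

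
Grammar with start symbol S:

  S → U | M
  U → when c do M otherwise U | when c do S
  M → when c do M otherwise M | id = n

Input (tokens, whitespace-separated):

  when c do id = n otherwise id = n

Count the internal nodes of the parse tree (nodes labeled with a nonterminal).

4

[S [M when c do [M id = n] otherwise [M id = n]]]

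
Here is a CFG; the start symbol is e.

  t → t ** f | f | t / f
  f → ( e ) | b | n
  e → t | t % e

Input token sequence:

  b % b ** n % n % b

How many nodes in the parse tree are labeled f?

5

[e [t [f b]] % [e [t [t [f b]] ** [f n]] % [e [t [f n]] % [e [t [f b]]]]]]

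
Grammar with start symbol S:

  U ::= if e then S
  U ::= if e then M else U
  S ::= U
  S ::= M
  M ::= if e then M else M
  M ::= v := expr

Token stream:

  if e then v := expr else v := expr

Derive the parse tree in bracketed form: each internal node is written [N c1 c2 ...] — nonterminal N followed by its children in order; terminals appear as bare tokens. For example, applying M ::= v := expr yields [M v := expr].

S
M
if e then M else M
if e then v := expr else M
if e then v := expr else v := expr

[S [M if e then [M v := expr] else [M v := expr]]]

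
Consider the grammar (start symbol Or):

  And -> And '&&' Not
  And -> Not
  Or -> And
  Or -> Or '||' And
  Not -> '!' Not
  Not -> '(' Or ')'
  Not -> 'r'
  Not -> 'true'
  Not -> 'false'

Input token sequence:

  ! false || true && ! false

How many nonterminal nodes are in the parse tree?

[Or [Or [And [Not ! [Not false]]]] || [And [And [Not true]] && [Not ! [Not false]]]]

10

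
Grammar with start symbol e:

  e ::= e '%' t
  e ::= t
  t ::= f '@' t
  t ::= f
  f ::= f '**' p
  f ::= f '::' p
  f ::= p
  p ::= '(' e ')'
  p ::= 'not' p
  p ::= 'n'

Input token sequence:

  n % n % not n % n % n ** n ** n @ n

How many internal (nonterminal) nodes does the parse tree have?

[e [e [e [e [e [t [f [p n]]]] % [t [f [p n]]]] % [t [f [p not [p n]]]]] % [t [f [p n]]]] % [t [f [f [f [p n]] ** [p n]] ** [p n]] @ [t [f [p n]]]]]

28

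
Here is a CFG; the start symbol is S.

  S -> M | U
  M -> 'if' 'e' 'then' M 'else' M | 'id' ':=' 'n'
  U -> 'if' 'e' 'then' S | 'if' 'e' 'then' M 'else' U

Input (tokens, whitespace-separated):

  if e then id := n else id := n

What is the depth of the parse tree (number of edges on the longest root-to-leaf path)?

3

[S [M if e then [M id := n] else [M id := n]]]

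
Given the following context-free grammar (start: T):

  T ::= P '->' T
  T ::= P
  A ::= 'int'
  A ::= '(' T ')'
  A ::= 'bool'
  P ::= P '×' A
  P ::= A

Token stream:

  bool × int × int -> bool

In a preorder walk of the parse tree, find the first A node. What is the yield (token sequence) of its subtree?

bool

[T [P [P [P [A bool]] × [A int]] × [A int]] -> [T [P [A bool]]]]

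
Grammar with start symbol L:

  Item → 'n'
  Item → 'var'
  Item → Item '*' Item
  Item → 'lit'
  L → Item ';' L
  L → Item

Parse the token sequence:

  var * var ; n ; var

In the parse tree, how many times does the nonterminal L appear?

3

[L [Item [Item var] * [Item var]] ; [L [Item n] ; [L [Item var]]]]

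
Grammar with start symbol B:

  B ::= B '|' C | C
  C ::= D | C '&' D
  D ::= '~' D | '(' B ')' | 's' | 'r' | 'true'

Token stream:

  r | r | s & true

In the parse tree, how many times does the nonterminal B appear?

3

[B [B [B [C [D r]]] | [C [D r]]] | [C [C [D s]] & [D true]]]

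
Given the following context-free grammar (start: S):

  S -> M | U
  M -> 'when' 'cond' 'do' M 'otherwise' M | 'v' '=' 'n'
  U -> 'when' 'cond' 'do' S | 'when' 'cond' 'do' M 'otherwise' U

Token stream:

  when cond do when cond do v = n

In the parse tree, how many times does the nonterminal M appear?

[S [U when cond do [S [U when cond do [S [M v = n]]]]]]

1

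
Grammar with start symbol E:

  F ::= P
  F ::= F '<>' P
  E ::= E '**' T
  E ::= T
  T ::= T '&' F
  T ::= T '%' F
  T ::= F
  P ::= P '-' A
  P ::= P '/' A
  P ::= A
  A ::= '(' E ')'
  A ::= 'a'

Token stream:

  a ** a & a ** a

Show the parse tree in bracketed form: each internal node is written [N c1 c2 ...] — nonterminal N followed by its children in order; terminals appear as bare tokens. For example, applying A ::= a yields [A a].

E
E ** T
E ** T ** T
T ** T ** T
F ** T ** T
P ** T ** T
A ** T ** T
a ** T ** T
a ** T & F ** T
a ** F & F ** T
a ** P & F ** T
a ** A & F ** T
a ** a & F ** T
a ** a & P ** T
a ** a & A ** T
a ** a & a ** T
a ** a & a ** F
a ** a & a ** P
a ** a & a ** A
a ** a & a ** a

[E [E [E [T [F [P [A a]]]]] ** [T [T [F [P [A a]]]] & [F [P [A a]]]]] ** [T [F [P [A a]]]]]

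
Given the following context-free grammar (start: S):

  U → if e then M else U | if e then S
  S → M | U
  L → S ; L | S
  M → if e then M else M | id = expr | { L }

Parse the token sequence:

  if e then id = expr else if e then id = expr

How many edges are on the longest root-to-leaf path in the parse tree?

5

[S [U if e then [M id = expr] else [U if e then [S [M id = expr]]]]]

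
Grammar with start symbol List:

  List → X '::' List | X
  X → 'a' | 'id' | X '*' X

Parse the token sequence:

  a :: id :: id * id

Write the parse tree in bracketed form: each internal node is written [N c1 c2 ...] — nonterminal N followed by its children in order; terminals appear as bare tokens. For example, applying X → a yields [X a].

List
X :: List
a :: List
a :: X :: List
a :: id :: List
a :: id :: X
a :: id :: X * X
a :: id :: id * X
a :: id :: id * id

[List [X a] :: [List [X id] :: [List [X [X id] * [X id]]]]]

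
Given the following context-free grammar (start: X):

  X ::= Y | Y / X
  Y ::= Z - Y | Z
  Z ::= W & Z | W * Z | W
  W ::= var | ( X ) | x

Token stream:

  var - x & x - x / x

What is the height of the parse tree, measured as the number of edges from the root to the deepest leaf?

6

[X [Y [Z [W var]] - [Y [Z [W x] & [Z [W x]]] - [Y [Z [W x]]]]] / [X [Y [Z [W x]]]]]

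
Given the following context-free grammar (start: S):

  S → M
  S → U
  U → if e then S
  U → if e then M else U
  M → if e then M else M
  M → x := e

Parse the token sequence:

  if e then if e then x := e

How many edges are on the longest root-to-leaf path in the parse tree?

6

[S [U if e then [S [U if e then [S [M x := e]]]]]]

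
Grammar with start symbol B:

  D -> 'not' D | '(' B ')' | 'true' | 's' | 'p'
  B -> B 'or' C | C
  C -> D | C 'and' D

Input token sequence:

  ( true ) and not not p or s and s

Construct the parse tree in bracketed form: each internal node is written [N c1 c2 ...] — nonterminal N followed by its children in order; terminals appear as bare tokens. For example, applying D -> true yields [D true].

[B [B [C [C [D ( [B [C [D true]]] )]] and [D not [D not [D p]]]]] or [C [C [D s]] and [D s]]]

B
B or C
C or C
C and D or C
D and D or C
( B ) and D or C
( C ) and D or C
( D ) and D or C
( true ) and D or C
( true ) and not D or C
( true ) and not not D or C
( true ) and not not p or C
( true ) and not not p or C and D
( true ) and not not p or D and D
( true ) and not not p or s and D
( true ) and not not p or s and s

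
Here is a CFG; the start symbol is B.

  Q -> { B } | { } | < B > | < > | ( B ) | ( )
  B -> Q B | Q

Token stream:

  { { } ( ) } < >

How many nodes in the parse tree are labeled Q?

4

[B [Q { [B [Q { }] [B [Q ( )]]] }] [B [Q < >]]]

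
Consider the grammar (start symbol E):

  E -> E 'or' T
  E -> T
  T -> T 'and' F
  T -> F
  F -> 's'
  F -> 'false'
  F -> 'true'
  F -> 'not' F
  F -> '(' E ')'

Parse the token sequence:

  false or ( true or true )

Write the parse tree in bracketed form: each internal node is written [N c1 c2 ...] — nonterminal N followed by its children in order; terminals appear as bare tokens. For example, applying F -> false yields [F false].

[E [E [T [F false]]] or [T [F ( [E [E [T [F true]]] or [T [F true]]] )]]]

E
E or T
T or T
F or T
false or T
false or F
false or ( E )
false or ( E or T )
false or ( T or T )
false or ( F or T )
false or ( true or T )
false or ( true or F )
false or ( true or true )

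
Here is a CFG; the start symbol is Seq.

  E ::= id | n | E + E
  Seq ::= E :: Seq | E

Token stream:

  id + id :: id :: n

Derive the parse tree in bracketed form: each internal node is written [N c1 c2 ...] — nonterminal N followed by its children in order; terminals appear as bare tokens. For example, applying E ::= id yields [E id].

[Seq [E [E id] + [E id]] :: [Seq [E id] :: [Seq [E n]]]]

Seq
E :: Seq
E + E :: Seq
id + E :: Seq
id + id :: Seq
id + id :: E :: Seq
id + id :: id :: Seq
id + id :: id :: E
id + id :: id :: n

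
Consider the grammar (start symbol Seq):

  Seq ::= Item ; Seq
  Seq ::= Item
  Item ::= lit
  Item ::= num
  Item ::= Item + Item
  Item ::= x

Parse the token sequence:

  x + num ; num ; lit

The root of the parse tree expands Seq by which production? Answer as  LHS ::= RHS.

Seq ::= Item ; Seq

[Seq [Item [Item x] + [Item num]] ; [Seq [Item num] ; [Seq [Item lit]]]]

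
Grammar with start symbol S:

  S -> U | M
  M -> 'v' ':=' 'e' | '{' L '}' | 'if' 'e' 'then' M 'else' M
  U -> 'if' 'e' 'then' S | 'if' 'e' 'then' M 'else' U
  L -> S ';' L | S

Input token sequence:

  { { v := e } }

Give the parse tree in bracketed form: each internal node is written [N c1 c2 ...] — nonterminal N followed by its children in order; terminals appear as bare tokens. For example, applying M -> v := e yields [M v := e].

[S [M { [L [S [M { [L [S [M v := e]]] }]]] }]]

S
M
{ L }
{ S }
{ M }
{ { L } }
{ { S } }
{ { M } }
{ { v := e } }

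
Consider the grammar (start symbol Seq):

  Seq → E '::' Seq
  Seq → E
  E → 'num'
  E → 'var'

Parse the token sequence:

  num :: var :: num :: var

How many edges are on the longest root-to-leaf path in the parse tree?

[Seq [E num] :: [Seq [E var] :: [Seq [E num] :: [Seq [E var]]]]]

5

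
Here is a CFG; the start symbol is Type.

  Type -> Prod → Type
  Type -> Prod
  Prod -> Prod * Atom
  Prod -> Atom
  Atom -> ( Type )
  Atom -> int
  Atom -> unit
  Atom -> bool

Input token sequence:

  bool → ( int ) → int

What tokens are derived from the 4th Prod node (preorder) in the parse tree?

int

[Type [Prod [Atom bool]] → [Type [Prod [Atom ( [Type [Prod [Atom int]]] )]] → [Type [Prod [Atom int]]]]]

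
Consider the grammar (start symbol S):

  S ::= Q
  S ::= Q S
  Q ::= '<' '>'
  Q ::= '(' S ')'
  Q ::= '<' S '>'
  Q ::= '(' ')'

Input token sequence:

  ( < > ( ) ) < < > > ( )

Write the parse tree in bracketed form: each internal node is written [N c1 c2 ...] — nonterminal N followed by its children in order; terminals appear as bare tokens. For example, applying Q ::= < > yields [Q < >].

S
Q S
( S ) S
( Q S ) S
( < > S ) S
( < > Q ) S
( < > ( ) ) S
( < > ( ) ) Q S
( < > ( ) ) < S > S
( < > ( ) ) < Q > S
( < > ( ) ) < < > > S
( < > ( ) ) < < > > Q
( < > ( ) ) < < > > ( )

[S [Q ( [S [Q < >] [S [Q ( )]]] )] [S [Q < [S [Q < >]] >] [S [Q ( )]]]]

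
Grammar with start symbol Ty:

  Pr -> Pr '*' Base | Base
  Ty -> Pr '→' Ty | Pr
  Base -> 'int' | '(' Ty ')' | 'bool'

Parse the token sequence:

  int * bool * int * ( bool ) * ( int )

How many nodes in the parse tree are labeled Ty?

3

[Ty [Pr [Pr [Pr [Pr [Pr [Base int]] * [Base bool]] * [Base int]] * [Base ( [Ty [Pr [Base bool]]] )]] * [Base ( [Ty [Pr [Base int]]] )]]]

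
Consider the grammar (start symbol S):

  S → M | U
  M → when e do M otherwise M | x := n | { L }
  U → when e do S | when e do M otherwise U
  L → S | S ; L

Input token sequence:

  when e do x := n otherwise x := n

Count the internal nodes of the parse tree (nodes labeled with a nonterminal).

[S [M when e do [M x := n] otherwise [M x := n]]]

4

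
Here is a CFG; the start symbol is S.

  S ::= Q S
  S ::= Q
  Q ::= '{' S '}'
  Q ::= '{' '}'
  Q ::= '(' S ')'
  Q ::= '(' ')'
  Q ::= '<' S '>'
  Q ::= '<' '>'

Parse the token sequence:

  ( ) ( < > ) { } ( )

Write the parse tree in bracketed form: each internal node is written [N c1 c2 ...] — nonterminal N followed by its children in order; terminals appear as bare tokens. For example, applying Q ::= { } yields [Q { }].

[S [Q ( )] [S [Q ( [S [Q < >]] )] [S [Q { }] [S [Q ( )]]]]]

S
Q S
( ) S
( ) Q S
( ) ( S ) S
( ) ( Q ) S
( ) ( < > ) S
( ) ( < > ) Q S
( ) ( < > ) { } S
( ) ( < > ) { } Q
( ) ( < > ) { } ( )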